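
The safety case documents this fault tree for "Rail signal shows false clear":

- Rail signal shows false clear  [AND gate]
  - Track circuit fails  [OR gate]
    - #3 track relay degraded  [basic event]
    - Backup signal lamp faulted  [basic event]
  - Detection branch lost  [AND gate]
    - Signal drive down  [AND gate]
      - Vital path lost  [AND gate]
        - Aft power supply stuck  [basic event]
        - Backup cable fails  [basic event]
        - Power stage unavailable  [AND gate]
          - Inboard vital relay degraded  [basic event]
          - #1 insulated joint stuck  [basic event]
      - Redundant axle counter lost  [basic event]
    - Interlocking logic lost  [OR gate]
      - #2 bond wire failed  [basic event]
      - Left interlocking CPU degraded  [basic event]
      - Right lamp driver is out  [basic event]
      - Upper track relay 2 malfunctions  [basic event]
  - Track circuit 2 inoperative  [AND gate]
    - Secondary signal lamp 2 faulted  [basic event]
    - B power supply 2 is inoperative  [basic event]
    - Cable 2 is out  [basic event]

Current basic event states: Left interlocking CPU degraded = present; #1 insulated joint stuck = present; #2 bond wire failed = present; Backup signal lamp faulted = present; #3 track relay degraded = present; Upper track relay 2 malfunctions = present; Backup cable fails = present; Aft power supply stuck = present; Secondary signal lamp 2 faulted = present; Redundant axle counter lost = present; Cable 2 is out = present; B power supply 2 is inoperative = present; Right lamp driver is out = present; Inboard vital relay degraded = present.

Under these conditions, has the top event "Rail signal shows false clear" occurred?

Track circuit fails [OR]: #3 track relay degraded=occurs, Backup signal lamp faulted=occurs → at least one input occurs → occurs.
Power stage unavailable [AND]: Inboard vital relay degraded=occurs, #1 insulated joint stuck=occurs → all inputs occur → occurs.
Vital path lost [AND]: Aft power supply stuck=occurs, Backup cable fails=occurs, Power stage unavailable=occurs → all inputs occur → occurs.
Signal drive down [AND]: Vital path lost=occurs, Redundant axle counter lost=occurs → all inputs occur → occurs.
Interlocking logic lost [OR]: #2 bond wire failed=occurs, Left interlocking CPU degraded=occurs, Right lamp driver is out=occurs, Upper track relay 2 malfunctions=occurs → at least one input occurs → occurs.
Detection branch lost [AND]: Signal drive down=occurs, Interlocking logic lost=occurs → all inputs occur → occurs.
Track circuit 2 inoperative [AND]: Secondary signal lamp 2 faulted=occurs, B power supply 2 is inoperative=occurs, Cable 2 is out=occurs → all inputs occur → occurs.
Rail signal shows false clear [AND]: Track circuit fails=occurs, Detection branch lost=occurs, Track circuit 2 inoperative=occurs → all inputs occur → occurs.

Yes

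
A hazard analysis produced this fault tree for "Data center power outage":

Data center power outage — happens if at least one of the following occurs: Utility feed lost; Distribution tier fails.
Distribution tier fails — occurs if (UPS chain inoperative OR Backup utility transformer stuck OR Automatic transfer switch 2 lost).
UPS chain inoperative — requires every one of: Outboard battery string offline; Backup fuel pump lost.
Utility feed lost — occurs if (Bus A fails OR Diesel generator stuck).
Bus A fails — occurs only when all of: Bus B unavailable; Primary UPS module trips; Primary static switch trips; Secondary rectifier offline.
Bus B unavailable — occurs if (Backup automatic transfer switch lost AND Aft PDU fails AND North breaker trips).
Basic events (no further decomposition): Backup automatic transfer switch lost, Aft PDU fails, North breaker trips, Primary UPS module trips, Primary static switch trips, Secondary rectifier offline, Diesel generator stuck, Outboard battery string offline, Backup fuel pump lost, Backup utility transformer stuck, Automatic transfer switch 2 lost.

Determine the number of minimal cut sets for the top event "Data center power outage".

5

Bus B unavailable [AND]: one cut set from each child combined → 1 × 1 × 1 = 1 cut set(s).
Bus A fails [AND]: one cut set from each child combined → 1 × 1 × 1 × 1 = 1 cut set(s).
Utility feed lost [OR]: union of children's cut sets → 2 cut set(s).
UPS chain inoperative [AND]: one cut set from each child combined → 1 × 1 = 1 cut set(s).
Distribution tier fails [OR]: union of children's cut sets → 3 cut set(s).
Data center power outage [OR]: union of children's cut sets → 5 cut set(s).
Minimal cut sets: {Aft PDU fails, Backup automatic transfer switch lost, North breaker trips, Primary UPS module trips, Primary static switch trips, Secondary rectifier offline}; {Diesel generator stuck}; {Backup fuel pump lost, Outboard battery string offline}; {Backup utility transformer stuck}; {Automatic transfer switch 2 lost}.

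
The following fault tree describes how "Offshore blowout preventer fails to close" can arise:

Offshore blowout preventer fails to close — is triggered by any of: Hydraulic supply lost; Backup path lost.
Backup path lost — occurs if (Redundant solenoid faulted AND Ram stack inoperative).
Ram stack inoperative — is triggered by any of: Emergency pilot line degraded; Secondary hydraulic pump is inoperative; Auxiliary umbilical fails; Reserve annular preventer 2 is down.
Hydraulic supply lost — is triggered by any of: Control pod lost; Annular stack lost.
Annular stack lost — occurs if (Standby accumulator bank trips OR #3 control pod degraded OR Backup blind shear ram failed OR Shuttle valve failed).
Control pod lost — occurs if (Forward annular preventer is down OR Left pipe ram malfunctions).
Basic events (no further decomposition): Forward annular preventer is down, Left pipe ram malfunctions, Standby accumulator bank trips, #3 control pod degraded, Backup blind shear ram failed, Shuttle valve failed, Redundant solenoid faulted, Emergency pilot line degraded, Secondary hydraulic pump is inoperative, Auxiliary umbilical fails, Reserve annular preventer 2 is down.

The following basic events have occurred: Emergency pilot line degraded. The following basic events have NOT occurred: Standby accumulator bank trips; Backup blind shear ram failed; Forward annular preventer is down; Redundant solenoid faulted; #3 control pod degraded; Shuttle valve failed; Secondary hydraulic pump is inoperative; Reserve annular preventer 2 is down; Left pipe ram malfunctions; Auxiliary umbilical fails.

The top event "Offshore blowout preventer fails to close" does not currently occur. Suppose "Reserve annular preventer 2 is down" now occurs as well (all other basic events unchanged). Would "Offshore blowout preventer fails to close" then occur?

No

Counterfactual: set "Reserve annular preventer 2 is down" to occurred.
Control pod lost [OR]: Forward annular preventer is down=not, Left pipe ram malfunctions=not → no input occurs → does not occur.
Annular stack lost [OR]: Standby accumulator bank trips=not, #3 control pod degraded=not, Backup blind shear ram failed=not, Shuttle valve failed=not → no input occurs → does not occur.
Hydraulic supply lost [OR]: Control pod lost=not, Annular stack lost=not → no input occurs → does not occur.
Ram stack inoperative [OR]: Emergency pilot line degraded=occurs, Secondary hydraulic pump is inoperative=not, Auxiliary umbilical fails=not, Reserve annular preventer 2 is down=occurs → at least one input occurs → occurs.
Backup path lost [AND]: Redundant solenoid faulted=not, Ram stack inoperative=occurs → not all inputs occur → does not occur.
Offshore blowout preventer fails to close [OR]: Hydraulic supply lost=not, Backup path lost=not → no input occurs → does not occur.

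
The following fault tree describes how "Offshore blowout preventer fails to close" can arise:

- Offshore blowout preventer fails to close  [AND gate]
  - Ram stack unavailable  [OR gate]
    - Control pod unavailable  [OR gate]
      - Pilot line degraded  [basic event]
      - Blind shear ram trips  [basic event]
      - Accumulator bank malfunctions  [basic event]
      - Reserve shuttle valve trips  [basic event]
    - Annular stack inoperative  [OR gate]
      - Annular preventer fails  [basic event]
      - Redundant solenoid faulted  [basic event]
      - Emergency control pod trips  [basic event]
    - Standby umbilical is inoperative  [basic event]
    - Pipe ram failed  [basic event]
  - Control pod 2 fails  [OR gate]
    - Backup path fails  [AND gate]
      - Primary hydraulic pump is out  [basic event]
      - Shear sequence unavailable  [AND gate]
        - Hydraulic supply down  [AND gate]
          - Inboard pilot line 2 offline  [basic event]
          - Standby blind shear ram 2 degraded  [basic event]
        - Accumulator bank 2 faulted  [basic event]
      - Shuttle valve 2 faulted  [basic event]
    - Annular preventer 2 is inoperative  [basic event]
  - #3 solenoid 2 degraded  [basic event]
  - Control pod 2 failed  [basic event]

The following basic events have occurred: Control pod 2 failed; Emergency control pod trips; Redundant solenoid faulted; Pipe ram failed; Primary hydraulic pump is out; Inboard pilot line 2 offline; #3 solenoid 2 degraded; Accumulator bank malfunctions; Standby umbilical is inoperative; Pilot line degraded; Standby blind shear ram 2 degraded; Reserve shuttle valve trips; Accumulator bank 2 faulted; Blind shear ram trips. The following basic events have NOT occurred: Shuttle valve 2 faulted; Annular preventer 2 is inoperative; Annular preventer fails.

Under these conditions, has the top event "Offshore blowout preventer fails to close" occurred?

No

Control pod unavailable [OR]: Pilot line degraded=occurs, Blind shear ram trips=occurs, Accumulator bank malfunctions=occurs, Reserve shuttle valve trips=occurs → at least one input occurs → occurs.
Annular stack inoperative [OR]: Annular preventer fails=not, Redundant solenoid faulted=occurs, Emergency control pod trips=occurs → at least one input occurs → occurs.
Ram stack unavailable [OR]: Control pod unavailable=occurs, Annular stack inoperative=occurs, Standby umbilical is inoperative=occurs, Pipe ram failed=occurs → at least one input occurs → occurs.
Hydraulic supply down [AND]: Inboard pilot line 2 offline=occurs, Standby blind shear ram 2 degraded=occurs → all inputs occur → occurs.
Shear sequence unavailable [AND]: Hydraulic supply down=occurs, Accumulator bank 2 faulted=occurs → all inputs occur → occurs.
Backup path fails [AND]: Primary hydraulic pump is out=occurs, Shear sequence unavailable=occurs, Shuttle valve 2 faulted=not → not all inputs occur → does not occur.
Control pod 2 fails [OR]: Backup path fails=not, Annular preventer 2 is inoperative=not → no input occurs → does not occur.
Offshore blowout preventer fails to close [AND]: Ram stack unavailable=occurs, Control pod 2 fails=not, #3 solenoid 2 degraded=occurs, Control pod 2 failed=occurs → not all inputs occur → does not occur.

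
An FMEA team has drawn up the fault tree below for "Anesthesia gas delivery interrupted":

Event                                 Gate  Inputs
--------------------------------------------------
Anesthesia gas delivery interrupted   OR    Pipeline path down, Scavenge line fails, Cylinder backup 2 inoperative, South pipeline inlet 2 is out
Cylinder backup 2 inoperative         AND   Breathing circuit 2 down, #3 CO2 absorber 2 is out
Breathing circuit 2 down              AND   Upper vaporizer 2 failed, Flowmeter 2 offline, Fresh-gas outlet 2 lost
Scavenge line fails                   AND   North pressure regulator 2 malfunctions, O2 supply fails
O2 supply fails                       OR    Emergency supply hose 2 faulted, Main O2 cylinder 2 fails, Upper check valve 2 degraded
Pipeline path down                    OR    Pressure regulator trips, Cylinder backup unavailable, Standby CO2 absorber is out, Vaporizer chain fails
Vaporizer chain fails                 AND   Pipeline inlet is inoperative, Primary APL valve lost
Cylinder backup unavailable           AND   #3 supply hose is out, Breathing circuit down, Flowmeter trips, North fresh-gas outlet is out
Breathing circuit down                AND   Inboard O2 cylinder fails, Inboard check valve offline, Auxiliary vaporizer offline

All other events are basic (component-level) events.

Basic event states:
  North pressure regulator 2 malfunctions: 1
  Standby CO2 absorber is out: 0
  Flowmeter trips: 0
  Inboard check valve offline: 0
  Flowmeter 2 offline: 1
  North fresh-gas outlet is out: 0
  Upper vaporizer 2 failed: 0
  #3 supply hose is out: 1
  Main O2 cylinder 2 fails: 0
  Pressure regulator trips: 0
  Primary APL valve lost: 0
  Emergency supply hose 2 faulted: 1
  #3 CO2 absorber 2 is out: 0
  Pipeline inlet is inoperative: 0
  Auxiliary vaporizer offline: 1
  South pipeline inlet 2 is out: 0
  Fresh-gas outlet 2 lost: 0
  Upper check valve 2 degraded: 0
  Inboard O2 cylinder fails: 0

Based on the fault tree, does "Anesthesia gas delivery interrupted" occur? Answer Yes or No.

Breathing circuit down [AND]: Inboard O2 cylinder fails=not, Inboard check valve offline=not, Auxiliary vaporizer offline=occurs → not all inputs occur → does not occur.
Cylinder backup unavailable [AND]: #3 supply hose is out=occurs, Breathing circuit down=not, Flowmeter trips=not, North fresh-gas outlet is out=not → not all inputs occur → does not occur.
Vaporizer chain fails [AND]: Pipeline inlet is inoperative=not, Primary APL valve lost=not → not all inputs occur → does not occur.
Pipeline path down [OR]: Pressure regulator trips=not, Cylinder backup unavailable=not, Standby CO2 absorber is out=not, Vaporizer chain fails=not → no input occurs → does not occur.
O2 supply fails [OR]: Emergency supply hose 2 faulted=occurs, Main O2 cylinder 2 fails=not, Upper check valve 2 degraded=not → at least one input occurs → occurs.
Scavenge line fails [AND]: North pressure regulator 2 malfunctions=occurs, O2 supply fails=occurs → all inputs occur → occurs.
Breathing circuit 2 down [AND]: Upper vaporizer 2 failed=not, Flowmeter 2 offline=occurs, Fresh-gas outlet 2 lost=not → not all inputs occur → does not occur.
Cylinder backup 2 inoperative [AND]: Breathing circuit 2 down=not, #3 CO2 absorber 2 is out=not → not all inputs occur → does not occur.
Anesthesia gas delivery interrupted [OR]: Pipeline path down=not, Scavenge line fails=occurs, Cylinder backup 2 inoperative=not, South pipeline inlet 2 is out=not → at least one input occurs → occurs.

Yes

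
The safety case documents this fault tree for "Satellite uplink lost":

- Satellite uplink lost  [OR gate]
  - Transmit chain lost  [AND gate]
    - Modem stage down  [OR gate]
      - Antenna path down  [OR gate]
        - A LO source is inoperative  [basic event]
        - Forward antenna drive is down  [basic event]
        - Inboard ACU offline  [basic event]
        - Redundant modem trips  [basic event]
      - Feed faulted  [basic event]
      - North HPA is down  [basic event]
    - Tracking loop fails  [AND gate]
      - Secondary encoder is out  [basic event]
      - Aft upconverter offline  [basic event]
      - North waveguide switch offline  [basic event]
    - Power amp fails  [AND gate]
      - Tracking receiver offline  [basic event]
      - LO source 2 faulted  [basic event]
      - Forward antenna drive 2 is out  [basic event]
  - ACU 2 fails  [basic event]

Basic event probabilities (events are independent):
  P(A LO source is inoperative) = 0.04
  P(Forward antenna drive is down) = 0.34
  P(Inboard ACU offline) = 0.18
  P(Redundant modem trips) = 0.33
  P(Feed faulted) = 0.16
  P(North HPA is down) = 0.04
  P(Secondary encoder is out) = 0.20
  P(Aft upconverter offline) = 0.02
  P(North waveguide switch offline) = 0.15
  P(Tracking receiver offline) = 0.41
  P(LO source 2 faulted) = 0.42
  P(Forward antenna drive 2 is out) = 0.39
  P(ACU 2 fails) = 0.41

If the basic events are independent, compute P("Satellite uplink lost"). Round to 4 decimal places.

0.4100

P(Antenna path down) [OR] = 1 − (1−0.04) × (1−0.34) × (1−0.18) × (1−0.33) = 0.651900
P(Modem stage down) [OR] = 1 − (1−0.651900) × (1−0.16) × (1−0.04) = 0.719292
P(Tracking loop fails) [AND] = 0.20 × 0.02 × 0.15 = 0.000600
P(Power amp fails) [AND] = 0.41 × 0.42 × 0.39 = 0.067158
P(Transmit chain lost) [AND] = 0.719292 × 0.000600 × 0.067158 = 0.000029
P(Satellite uplink lost) [OR] = 1 − (1−0.000029) × (1−0.41) = 0.410017
Rounded to 4 decimal places: P(Satellite uplink lost) ≈ 0.4100.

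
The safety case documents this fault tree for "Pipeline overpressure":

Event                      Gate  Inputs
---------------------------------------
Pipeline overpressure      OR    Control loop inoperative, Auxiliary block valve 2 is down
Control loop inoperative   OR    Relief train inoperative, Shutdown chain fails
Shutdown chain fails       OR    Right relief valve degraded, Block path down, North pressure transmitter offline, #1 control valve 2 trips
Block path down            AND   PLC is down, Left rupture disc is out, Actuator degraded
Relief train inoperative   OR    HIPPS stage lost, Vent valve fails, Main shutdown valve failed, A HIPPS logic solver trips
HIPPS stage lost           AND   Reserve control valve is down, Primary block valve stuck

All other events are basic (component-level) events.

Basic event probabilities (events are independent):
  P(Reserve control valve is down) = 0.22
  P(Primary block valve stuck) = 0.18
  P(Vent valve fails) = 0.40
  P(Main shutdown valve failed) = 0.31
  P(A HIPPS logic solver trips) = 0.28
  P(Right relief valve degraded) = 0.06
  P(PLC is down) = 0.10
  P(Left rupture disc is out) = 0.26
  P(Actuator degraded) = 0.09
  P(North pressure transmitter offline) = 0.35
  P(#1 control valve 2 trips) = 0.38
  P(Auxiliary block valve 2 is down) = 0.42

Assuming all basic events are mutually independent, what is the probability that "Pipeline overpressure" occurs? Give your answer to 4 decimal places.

P(HIPPS stage lost) [AND] = 0.22 × 0.18 = 0.039600
P(Relief train inoperative) [OR] = 1 − (1−0.039600) × (1−0.40) × (1−0.31) × (1−0.28) = 0.713724
P(Block path down) [AND] = 0.10 × 0.26 × 0.09 = 0.002340
P(Shutdown chain fails) [OR] = 1 − (1−0.06) × (1−0.002340) × (1−0.35) × (1−0.38) = 0.622066
P(Control loop inoperative) [OR] = 1 − (1−0.713724) × (1−0.622066) = 0.891807
P(Pipeline overpressure) [OR] = 1 − (1−0.891807) × (1−0.42) = 0.937248
Rounded to 4 decimal places: P(Pipeline overpressure) ≈ 0.9372.

0.9372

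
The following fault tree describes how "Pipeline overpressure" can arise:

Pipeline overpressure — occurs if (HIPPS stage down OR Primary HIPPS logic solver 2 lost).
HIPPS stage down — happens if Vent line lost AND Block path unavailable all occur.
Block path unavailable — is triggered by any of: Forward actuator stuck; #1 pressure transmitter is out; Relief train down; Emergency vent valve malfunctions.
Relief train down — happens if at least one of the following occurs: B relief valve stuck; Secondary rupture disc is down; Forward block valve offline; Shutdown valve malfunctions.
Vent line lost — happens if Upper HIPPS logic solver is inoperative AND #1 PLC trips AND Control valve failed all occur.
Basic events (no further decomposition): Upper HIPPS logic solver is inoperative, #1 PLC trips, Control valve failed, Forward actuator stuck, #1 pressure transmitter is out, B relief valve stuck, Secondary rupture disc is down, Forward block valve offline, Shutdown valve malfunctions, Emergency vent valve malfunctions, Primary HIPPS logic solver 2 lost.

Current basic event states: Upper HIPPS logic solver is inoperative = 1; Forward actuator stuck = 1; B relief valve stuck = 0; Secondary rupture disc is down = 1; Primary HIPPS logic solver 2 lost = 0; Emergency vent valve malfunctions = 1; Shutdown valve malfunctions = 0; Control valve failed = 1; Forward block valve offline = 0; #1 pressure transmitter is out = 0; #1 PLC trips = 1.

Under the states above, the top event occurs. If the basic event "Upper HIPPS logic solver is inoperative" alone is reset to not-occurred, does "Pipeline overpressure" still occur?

Counterfactual: set "Upper HIPPS logic solver is inoperative" to not occurred.
Vent line lost [AND]: Upper HIPPS logic solver is inoperative=not, #1 PLC trips=occurs, Control valve failed=occurs → not all inputs occur → does not occur.
Relief train down [OR]: B relief valve stuck=not, Secondary rupture disc is down=occurs, Forward block valve offline=not, Shutdown valve malfunctions=not → at least one input occurs → occurs.
Block path unavailable [OR]: Forward actuator stuck=occurs, #1 pressure transmitter is out=not, Relief train down=occurs, Emergency vent valve malfunctions=occurs → at least one input occurs → occurs.
HIPPS stage down [AND]: Vent line lost=not, Block path unavailable=occurs → not all inputs occur → does not occur.
Pipeline overpressure [OR]: HIPPS stage down=not, Primary HIPPS logic solver 2 lost=not → no input occurs → does not occur.

No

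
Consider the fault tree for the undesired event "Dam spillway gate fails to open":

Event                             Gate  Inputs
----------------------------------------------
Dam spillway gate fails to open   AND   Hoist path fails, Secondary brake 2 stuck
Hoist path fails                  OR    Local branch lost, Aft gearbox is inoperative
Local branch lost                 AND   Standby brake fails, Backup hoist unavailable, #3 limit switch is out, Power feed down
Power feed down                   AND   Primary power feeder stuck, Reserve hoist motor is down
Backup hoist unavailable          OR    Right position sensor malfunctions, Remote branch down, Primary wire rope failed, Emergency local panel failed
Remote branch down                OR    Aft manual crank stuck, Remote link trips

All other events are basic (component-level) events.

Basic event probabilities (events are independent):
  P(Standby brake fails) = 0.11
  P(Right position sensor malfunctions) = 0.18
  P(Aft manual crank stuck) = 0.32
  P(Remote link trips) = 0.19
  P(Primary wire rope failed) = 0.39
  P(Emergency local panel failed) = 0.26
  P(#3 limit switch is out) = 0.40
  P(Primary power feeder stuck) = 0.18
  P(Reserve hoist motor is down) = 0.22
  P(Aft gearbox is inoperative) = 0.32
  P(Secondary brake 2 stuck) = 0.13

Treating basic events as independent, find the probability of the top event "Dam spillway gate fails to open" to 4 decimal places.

0.0417

P(Remote branch down) [OR] = 1 − (1−0.32) × (1−0.19) = 0.449200
P(Backup hoist unavailable) [OR] = 1 − (1−0.18) × (1−0.449200) × (1−0.39) × (1−0.26) = 0.796122
P(Power feed down) [AND] = 0.18 × 0.22 = 0.039600
P(Local branch lost) [AND] = 0.11 × 0.796122 × 0.40 × 0.039600 = 0.001387
P(Hoist path fails) [OR] = 1 − (1−0.001387) × (1−0.32) = 0.320943
P(Dam spillway gate fails to open) [AND] = 0.320943 × 0.13 = 0.041723
Rounded to 4 decimal places: P(Dam spillway gate fails to open) ≈ 0.0417.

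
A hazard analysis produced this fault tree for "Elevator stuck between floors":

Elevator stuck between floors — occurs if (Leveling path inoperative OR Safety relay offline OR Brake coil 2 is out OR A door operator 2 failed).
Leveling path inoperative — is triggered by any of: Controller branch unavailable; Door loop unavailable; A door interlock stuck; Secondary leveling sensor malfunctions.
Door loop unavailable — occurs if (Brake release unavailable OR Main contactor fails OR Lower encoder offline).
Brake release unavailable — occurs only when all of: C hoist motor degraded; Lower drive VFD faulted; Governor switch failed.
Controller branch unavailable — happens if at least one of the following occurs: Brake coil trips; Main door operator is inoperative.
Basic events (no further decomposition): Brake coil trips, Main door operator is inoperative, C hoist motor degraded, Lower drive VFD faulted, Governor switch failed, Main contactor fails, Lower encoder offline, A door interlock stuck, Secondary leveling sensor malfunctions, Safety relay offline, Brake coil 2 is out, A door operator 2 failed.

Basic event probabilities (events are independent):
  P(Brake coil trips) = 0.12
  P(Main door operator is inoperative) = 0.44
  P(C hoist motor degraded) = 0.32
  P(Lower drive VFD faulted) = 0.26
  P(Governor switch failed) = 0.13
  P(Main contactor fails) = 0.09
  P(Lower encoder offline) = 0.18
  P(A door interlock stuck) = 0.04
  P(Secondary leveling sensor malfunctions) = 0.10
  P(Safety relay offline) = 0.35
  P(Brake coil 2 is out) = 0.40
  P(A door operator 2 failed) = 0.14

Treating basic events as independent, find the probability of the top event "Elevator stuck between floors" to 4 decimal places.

0.8946

P(Controller branch unavailable) [OR] = 1 − (1−0.12) × (1−0.44) = 0.507200
P(Brake release unavailable) [AND] = 0.32 × 0.26 × 0.13 = 0.010816
P(Door loop unavailable) [OR] = 1 − (1−0.010816) × (1−0.09) × (1−0.18) = 0.261871
P(Leveling path inoperative) [OR] = 1 − (1−0.507200) × (1−0.261871) × (1−0.04) × (1−0.10) = 0.685720
P(Elevator stuck between floors) [OR] = 1 − (1−0.685720) × (1−0.35) × (1−0.40) × (1−0.14) = 0.894590
Rounded to 4 decimal places: P(Elevator stuck between floors) ≈ 0.8946.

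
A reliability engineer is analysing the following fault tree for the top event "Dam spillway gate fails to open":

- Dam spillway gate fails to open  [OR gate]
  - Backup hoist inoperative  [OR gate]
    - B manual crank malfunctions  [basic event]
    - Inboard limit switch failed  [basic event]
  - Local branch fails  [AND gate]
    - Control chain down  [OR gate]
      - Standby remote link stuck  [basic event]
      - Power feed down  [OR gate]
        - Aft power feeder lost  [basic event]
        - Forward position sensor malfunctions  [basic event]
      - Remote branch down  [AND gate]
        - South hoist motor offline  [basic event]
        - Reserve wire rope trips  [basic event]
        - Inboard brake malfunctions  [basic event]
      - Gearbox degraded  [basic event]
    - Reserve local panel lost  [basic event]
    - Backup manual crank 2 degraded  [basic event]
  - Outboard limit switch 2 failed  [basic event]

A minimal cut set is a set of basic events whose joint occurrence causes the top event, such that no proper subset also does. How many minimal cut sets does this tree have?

8

Backup hoist inoperative [OR]: union of children's cut sets → 2 cut set(s).
Power feed down [OR]: union of children's cut sets → 2 cut set(s).
Remote branch down [AND]: one cut set from each child combined → 1 × 1 × 1 = 1 cut set(s).
Control chain down [OR]: union of children's cut sets → 5 cut set(s).
Local branch fails [AND]: one cut set from each child combined → 5 × 1 × 1 = 5 cut set(s).
Dam spillway gate fails to open [OR]: union of children's cut sets → 8 cut set(s).
Minimal cut sets: {B manual crank malfunctions}; {Inboard limit switch failed}; {Backup manual crank 2 degraded, Reserve local panel lost, Standby remote link stuck}; {Aft power feeder lost, Backup manual crank 2 degraded, Reserve local panel lost}; {Backup manual crank 2 degraded, Forward position sensor malfunctions, Reserve local panel lost}; {Backup manual crank 2 degraded, Inboard brake malfunctions, Reserve local panel lost, Reserve wire rope trips, South hoist motor offline}; {Backup manual crank 2 degraded, Gearbox degraded, Reserve local panel lost}; {Outboard limit switch 2 failed}.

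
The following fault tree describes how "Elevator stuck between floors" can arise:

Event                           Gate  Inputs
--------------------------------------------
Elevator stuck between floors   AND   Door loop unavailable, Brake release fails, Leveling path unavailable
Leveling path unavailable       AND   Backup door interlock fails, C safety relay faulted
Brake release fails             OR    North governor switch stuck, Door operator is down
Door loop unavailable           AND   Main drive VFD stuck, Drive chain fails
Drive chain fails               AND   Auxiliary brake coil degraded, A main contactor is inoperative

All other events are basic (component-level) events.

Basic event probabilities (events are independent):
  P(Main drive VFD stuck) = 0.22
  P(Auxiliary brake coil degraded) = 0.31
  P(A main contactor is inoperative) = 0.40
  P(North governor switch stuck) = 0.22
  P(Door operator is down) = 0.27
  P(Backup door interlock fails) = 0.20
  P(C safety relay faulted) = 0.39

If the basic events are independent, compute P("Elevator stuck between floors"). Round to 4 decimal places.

0.0009

P(Drive chain fails) [AND] = 0.31 × 0.40 = 0.124000
P(Door loop unavailable) [AND] = 0.22 × 0.124000 = 0.027280
P(Brake release fails) [OR] = 1 − (1−0.22) × (1−0.27) = 0.430600
P(Leveling path unavailable) [AND] = 0.20 × 0.39 = 0.078000
P(Elevator stuck between floors) [AND] = 0.027280 × 0.430600 × 0.078000 = 0.000916
Rounded to 4 decimal places: P(Elevator stuck between floors) ≈ 0.0009.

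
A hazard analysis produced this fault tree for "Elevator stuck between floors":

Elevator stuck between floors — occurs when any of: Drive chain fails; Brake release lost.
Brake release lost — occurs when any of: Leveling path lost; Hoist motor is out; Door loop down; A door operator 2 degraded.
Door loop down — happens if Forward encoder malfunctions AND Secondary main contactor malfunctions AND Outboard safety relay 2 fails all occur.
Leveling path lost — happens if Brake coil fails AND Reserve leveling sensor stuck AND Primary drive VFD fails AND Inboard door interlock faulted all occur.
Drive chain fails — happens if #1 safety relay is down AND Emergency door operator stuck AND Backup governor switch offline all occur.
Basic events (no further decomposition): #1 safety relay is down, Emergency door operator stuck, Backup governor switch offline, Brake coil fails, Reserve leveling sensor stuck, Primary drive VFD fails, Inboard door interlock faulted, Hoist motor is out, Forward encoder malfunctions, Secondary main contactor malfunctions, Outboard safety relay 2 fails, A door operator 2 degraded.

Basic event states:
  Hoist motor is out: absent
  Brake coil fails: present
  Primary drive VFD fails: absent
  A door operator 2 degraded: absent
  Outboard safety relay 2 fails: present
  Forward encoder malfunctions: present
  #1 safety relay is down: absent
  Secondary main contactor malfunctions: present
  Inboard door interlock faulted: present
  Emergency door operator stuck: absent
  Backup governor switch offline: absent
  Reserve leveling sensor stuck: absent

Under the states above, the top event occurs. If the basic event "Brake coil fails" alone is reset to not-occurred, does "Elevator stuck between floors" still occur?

Yes

Counterfactual: set "Brake coil fails" to not occurred.
Drive chain fails [AND]: #1 safety relay is down=not, Emergency door operator stuck=not, Backup governor switch offline=not → not all inputs occur → does not occur.
Leveling path lost [AND]: Brake coil fails=not, Reserve leveling sensor stuck=not, Primary drive VFD fails=not, Inboard door interlock faulted=occurs → not all inputs occur → does not occur.
Door loop down [AND]: Forward encoder malfunctions=occurs, Secondary main contactor malfunctions=occurs, Outboard safety relay 2 fails=occurs → all inputs occur → occurs.
Brake release lost [OR]: Leveling path lost=not, Hoist motor is out=not, Door loop down=occurs, A door operator 2 degraded=not → at least one input occurs → occurs.
Elevator stuck between floors [OR]: Drive chain fails=not, Brake release lost=occurs → at least one input occurs → occurs.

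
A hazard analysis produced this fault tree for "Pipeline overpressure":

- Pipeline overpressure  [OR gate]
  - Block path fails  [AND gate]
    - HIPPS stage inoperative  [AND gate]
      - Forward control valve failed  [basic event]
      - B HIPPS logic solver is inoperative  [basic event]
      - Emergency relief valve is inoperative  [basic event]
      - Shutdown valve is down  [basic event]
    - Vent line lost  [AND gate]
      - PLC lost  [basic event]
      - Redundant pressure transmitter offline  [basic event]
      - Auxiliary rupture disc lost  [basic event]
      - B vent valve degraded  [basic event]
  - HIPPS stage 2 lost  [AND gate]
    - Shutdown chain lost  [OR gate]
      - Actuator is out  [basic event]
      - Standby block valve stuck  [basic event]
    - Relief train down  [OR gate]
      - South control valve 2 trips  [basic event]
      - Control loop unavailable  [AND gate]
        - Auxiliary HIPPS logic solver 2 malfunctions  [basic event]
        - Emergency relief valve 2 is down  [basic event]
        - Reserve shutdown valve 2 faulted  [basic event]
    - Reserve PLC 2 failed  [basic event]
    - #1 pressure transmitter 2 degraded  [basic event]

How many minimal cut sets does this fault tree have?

HIPPS stage inoperative [AND]: one cut set from each child combined → 1 × 1 × 1 × 1 = 1 cut set(s).
Vent line lost [AND]: one cut set from each child combined → 1 × 1 × 1 × 1 = 1 cut set(s).
Block path fails [AND]: one cut set from each child combined → 1 × 1 = 1 cut set(s).
Shutdown chain lost [OR]: union of children's cut sets → 2 cut set(s).
Control loop unavailable [AND]: one cut set from each child combined → 1 × 1 × 1 = 1 cut set(s).
Relief train down [OR]: union of children's cut sets → 2 cut set(s).
HIPPS stage 2 lost [AND]: one cut set from each child combined → 2 × 2 × 1 × 1 = 4 cut set(s).
Pipeline overpressure [OR]: union of children's cut sets → 5 cut set(s).
Minimal cut sets: {Auxiliary rupture disc lost, B HIPPS logic solver is inoperative, B vent valve degraded, Emergency relief valve is inoperative, Forward control valve failed, PLC lost, Redundant pressure transmitter offline, Shutdown valve is down}; {#1 pressure transmitter 2 degraded, Actuator is out, Reserve PLC 2 failed, South control valve 2 trips}; {#1 pressure transmitter 2 degraded, Actuator is out, Auxiliary HIPPS logic solver 2 malfunctions, Emergency relief valve 2 is down, Reserve PLC 2 failed, Reserve shutdown valve 2 faulted}; {#1 pressure transmitter 2 degraded, Reserve PLC 2 failed, South control valve 2 trips, Standby block valve stuck}; {#1 pressure transmitter 2 degraded, Auxiliary HIPPS logic solver 2 malfunctions, Emergency relief valve 2 is down, Reserve PLC 2 failed, Reserve shutdown valve 2 faulted, Standby block valve stuck}.

5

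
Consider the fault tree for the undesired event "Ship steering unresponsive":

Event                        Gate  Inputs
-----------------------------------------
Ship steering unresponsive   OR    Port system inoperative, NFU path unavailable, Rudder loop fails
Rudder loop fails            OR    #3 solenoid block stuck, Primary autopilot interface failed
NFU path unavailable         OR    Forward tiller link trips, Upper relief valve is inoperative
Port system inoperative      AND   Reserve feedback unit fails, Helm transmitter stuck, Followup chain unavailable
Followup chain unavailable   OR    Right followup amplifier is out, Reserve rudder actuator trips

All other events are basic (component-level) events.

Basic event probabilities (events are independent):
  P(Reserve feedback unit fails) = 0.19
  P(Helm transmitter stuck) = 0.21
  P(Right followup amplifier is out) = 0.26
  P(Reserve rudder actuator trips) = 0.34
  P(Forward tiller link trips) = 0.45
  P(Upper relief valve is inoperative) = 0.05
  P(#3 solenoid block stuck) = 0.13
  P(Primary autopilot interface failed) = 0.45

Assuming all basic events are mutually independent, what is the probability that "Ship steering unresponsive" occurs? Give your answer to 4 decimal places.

0.7551

P(Followup chain unavailable) [OR] = 1 − (1−0.26) × (1−0.34) = 0.511600
P(Port system inoperative) [AND] = 0.19 × 0.21 × 0.511600 = 0.020413
P(NFU path unavailable) [OR] = 1 − (1−0.45) × (1−0.05) = 0.477500
P(Rudder loop fails) [OR] = 1 − (1−0.13) × (1−0.45) = 0.521500
P(Ship steering unresponsive) [OR] = 1 − (1−0.020413) × (1−0.477500) × (1−0.521500) = 0.755087
Rounded to 4 decimal places: P(Ship steering unresponsive) ≈ 0.7551.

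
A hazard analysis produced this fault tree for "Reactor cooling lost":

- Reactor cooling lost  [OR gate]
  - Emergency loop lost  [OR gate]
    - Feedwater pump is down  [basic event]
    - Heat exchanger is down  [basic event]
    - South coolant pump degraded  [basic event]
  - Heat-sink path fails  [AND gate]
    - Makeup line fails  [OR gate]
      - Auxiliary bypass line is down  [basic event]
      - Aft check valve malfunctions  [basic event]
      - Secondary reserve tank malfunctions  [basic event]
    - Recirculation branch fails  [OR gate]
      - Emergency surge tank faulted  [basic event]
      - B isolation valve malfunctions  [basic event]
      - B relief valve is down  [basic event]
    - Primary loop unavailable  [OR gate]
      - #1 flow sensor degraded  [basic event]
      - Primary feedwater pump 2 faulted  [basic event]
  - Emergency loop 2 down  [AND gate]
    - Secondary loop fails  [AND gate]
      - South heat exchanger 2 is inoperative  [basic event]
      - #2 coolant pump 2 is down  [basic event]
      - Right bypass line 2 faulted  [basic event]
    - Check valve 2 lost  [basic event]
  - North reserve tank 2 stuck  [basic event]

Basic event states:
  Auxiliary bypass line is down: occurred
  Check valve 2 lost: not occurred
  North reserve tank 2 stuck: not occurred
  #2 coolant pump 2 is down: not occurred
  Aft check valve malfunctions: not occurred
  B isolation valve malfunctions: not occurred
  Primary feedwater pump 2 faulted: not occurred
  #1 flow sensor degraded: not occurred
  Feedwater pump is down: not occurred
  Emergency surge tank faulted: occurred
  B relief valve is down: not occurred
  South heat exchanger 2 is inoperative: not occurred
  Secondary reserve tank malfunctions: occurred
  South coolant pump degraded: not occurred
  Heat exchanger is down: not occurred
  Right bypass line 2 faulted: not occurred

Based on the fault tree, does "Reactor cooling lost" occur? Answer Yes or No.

No

Emergency loop lost [OR]: Feedwater pump is down=not, Heat exchanger is down=not, South coolant pump degraded=not → no input occurs → does not occur.
Makeup line fails [OR]: Auxiliary bypass line is down=occurs, Aft check valve malfunctions=not, Secondary reserve tank malfunctions=occurs → at least one input occurs → occurs.
Recirculation branch fails [OR]: Emergency surge tank faulted=occurs, B isolation valve malfunctions=not, B relief valve is down=not → at least one input occurs → occurs.
Primary loop unavailable [OR]: #1 flow sensor degraded=not, Primary feedwater pump 2 faulted=not → no input occurs → does not occur.
Heat-sink path fails [AND]: Makeup line fails=occurs, Recirculation branch fails=occurs, Primary loop unavailable=not → not all inputs occur → does not occur.
Secondary loop fails [AND]: South heat exchanger 2 is inoperative=not, #2 coolant pump 2 is down=not, Right bypass line 2 faulted=not → not all inputs occur → does not occur.
Emergency loop 2 down [AND]: Secondary loop fails=not, Check valve 2 lost=not → not all inputs occur → does not occur.
Reactor cooling lost [OR]: Emergency loop lost=not, Heat-sink path fails=not, Emergency loop 2 down=not, North reserve tank 2 stuck=not → no input occurs → does not occur.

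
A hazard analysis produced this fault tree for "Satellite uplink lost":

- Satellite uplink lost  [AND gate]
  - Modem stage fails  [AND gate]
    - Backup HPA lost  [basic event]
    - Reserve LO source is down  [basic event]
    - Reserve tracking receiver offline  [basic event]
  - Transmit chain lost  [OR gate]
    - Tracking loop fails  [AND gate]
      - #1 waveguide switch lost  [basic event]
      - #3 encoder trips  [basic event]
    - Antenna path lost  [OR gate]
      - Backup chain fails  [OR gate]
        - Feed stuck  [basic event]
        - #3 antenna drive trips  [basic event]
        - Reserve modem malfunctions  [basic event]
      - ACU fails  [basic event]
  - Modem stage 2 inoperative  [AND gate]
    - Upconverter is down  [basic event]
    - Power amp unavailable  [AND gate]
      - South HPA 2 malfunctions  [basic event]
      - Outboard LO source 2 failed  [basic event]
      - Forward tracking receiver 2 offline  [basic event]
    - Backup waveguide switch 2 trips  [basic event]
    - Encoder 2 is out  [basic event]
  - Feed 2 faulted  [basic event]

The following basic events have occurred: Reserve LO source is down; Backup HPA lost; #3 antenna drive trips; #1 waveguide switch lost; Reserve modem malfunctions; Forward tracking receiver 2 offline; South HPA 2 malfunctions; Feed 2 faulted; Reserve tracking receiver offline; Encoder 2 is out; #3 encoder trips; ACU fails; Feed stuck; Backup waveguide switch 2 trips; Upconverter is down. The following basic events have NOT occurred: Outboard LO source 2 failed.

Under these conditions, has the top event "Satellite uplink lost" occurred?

No

Modem stage fails [AND]: Backup HPA lost=occurs, Reserve LO source is down=occurs, Reserve tracking receiver offline=occurs → all inputs occur → occurs.
Tracking loop fails [AND]: #1 waveguide switch lost=occurs, #3 encoder trips=occurs → all inputs occur → occurs.
Backup chain fails [OR]: Feed stuck=occurs, #3 antenna drive trips=occurs, Reserve modem malfunctions=occurs → at least one input occurs → occurs.
Antenna path lost [OR]: Backup chain fails=occurs, ACU fails=occurs → at least one input occurs → occurs.
Transmit chain lost [OR]: Tracking loop fails=occurs, Antenna path lost=occurs → at least one input occurs → occurs.
Power amp unavailable [AND]: South HPA 2 malfunctions=occurs, Outboard LO source 2 failed=not, Forward tracking receiver 2 offline=occurs → not all inputs occur → does not occur.
Modem stage 2 inoperative [AND]: Upconverter is down=occurs, Power amp unavailable=not, Backup waveguide switch 2 trips=occurs, Encoder 2 is out=occurs → not all inputs occur → does not occur.
Satellite uplink lost [AND]: Modem stage fails=occurs, Transmit chain lost=occurs, Modem stage 2 inoperative=not, Feed 2 faulted=occurs → not all inputs occur → does not occur.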